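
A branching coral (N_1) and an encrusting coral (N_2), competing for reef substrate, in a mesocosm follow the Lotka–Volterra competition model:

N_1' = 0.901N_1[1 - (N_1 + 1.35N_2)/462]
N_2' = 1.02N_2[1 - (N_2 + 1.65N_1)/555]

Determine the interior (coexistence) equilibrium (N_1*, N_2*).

Setting both brackets to zero gives the nullclines N_1 + 1.35N_2 = 462 and 1.65N_1 + N_2 = 555.
Substituting N_2 = 555 - 1.65N_1 into the first: N_1(1 - 1.35·1.65) = 462 - 1.35·555.
So N_1* = -287/-1.23 = 234, and then N_2* = 555 - 1.65·234 = 169.

N_1* ≈ 234, N_2* ≈ 169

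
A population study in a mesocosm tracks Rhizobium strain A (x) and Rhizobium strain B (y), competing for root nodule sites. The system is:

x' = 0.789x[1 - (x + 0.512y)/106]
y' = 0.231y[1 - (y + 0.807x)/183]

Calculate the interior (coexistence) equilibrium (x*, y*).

x* ≈ 21, y* ≈ 166

Setting both brackets to zero gives the nullclines x + 0.512y = 106 and 0.807x + y = 183.
Substituting y = 183 - 0.807x into the first: x(1 - 0.512·0.807) = 106 - 0.512·183.
So x* = 12.3/0.587 = 21, and then y* = 183 - 0.807·21 = 166.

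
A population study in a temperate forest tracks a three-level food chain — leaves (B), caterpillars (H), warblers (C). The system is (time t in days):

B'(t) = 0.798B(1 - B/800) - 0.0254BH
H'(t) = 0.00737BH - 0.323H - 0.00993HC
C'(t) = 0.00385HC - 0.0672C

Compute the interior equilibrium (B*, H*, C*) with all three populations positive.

From dC/dt = 0: 0.00385H* = 0.0672, so H* = 17.5.
From dB/dt = 0: 0.798(1 - B*/800) = 0.0254·17.5, giving B* = 800·(1 - 0.556) = 356.
From dH/dt = 0: 0.00737·356 - 0.323 = 0.00993C*, so C* = 2.3/0.00993 = 231.

B* ≈ 356, H* ≈ 17.5, C* ≈ 231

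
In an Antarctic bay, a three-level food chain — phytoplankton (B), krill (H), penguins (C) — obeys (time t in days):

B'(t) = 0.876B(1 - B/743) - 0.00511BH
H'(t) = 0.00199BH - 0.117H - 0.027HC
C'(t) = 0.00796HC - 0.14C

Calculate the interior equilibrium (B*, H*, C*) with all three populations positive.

B* ≈ 667, H* ≈ 17.6, C* ≈ 44.8

From dC/dt = 0: 0.00796H* = 0.14, so H* = 17.6.
From dB/dt = 0: 0.876(1 - B*/743) = 0.00511·17.6, giving B* = 743·(1 - 0.103) = 667.
From dH/dt = 0: 0.00199·667 - 0.117 = 0.027C*, so C* = 1.21/0.027 = 44.8.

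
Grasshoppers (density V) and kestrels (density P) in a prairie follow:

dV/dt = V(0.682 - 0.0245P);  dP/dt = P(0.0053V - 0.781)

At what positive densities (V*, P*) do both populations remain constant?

Set dP/dt = 0 with P > 0: 0.0053V - 0.781 = 0, so V* = 0.781/0.0053 = 147.
Set dV/dt = 0 with V > 0: 0.682 - 0.0245P = 0, so P* = 0.682/0.0245 = 27.8.

V* ≈ 147, P* ≈ 27.8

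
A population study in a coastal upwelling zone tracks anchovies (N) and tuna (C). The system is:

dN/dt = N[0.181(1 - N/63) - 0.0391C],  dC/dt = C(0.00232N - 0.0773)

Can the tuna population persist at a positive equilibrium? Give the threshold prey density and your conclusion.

Threshold N = 33.3; K > 33.3, so yes, the predator persists.

The predator equation gives dC/dt > 0 only when N > 0.0773/0.00232 = 33.3.
Without the predator, N → K = 63. Since 63 > 33.3, the predator can invade and persist.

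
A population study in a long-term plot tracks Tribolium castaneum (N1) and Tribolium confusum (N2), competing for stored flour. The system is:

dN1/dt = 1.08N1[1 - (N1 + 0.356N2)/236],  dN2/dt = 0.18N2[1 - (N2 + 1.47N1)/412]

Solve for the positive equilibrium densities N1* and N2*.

N1* ≈ 187, N2* ≈ 137

Setting both brackets to zero gives the nullclines N1 + 0.356N2 = 236 and 1.47N1 + N2 = 412.
Substituting N2 = 412 - 1.47N1 into the first: N1(1 - 0.356·1.47) = 236 - 0.356·412.
So N1* = 89.3/0.477 = 187, and then N2* = 412 - 1.47·187 = 137.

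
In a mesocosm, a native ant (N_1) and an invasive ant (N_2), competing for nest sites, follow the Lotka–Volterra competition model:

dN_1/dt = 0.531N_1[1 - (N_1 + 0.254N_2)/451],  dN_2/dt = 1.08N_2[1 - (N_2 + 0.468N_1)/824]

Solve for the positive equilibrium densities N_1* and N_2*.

N_1* ≈ 274, N_2* ≈ 696

Setting both brackets to zero gives the nullclines N_1 + 0.254N_2 = 451 and 0.468N_1 + N_2 = 824.
Substituting N_2 = 824 - 0.468N_1 into the first: N_1(1 - 0.254·0.468) = 451 - 0.254·824.
So N_1* = 242/0.881 = 274, and then N_2* = 824 - 0.468·274 = 696.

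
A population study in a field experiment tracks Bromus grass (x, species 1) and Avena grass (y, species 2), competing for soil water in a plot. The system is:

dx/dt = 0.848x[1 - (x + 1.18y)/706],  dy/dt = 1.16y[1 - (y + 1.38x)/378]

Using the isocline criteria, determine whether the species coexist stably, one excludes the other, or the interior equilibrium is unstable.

Compare the nullcline intercepts: K1/α12 = 706/1.18 = 598 > K2 = 378; K2/α21 = 378/1.38 = 274 < K1 = 706.
Since the inequalities point opposite ways, species 1 can invade but species 2 cannot.

species 1 excludes species 2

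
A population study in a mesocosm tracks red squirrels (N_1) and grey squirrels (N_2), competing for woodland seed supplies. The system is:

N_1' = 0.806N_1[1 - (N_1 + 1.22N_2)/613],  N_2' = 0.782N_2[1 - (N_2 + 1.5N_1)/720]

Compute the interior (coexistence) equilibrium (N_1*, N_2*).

N_1* ≈ 320, N_2* ≈ 240

Setting both brackets to zero gives the nullclines N_1 + 1.22N_2 = 613 and 1.5N_1 + N_2 = 720.
Substituting N_2 = 720 - 1.5N_1 into the first: N_1(1 - 1.22·1.5) = 613 - 1.22·720.
So N_1* = -265/-0.83 = 320, and then N_2* = 720 - 1.5·320 = 240.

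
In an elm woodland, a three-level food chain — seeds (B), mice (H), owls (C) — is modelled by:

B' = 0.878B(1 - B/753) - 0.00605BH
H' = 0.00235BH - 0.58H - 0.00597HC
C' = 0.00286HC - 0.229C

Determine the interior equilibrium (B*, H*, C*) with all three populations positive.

From dC/dt = 0: 0.00286H* = 0.229, so H* = 80.1.
From dB/dt = 0: 0.878(1 - B*/753) = 0.00605·80.1, giving B* = 753·(1 - 0.552) = 338.
From dH/dt = 0: 0.00235·338 - 0.58 = 0.00597C*, so C* = 0.213/0.00597 = 35.7.

B* ≈ 338, H* ≈ 80.1, C* ≈ 35.7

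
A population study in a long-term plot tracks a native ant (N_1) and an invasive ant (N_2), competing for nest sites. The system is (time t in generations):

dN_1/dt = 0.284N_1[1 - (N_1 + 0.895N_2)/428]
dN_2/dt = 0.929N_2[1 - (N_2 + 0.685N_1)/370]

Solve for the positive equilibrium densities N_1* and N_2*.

N_1* ≈ 250, N_2* ≈ 199

Setting both brackets to zero gives the nullclines N_1 + 0.895N_2 = 428 and 0.685N_1 + N_2 = 370.
Substituting N_2 = 370 - 0.685N_1 into the first: N_1(1 - 0.895·0.685) = 428 - 0.895·370.
So N_1* = 96.8/0.387 = 250, and then N_2* = 370 - 0.685·250 = 199.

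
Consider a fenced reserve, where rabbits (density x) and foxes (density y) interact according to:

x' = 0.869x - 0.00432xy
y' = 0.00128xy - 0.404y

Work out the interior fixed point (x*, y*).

x* ≈ 316, y* ≈ 201

Set dy/dt = 0 with y > 0: 0.00128x - 0.404 = 0, so x* = 0.404/0.00128 = 316.
Set dx/dt = 0 with x > 0: 0.869 - 0.00432y = 0, so y* = 0.869/0.00432 = 201.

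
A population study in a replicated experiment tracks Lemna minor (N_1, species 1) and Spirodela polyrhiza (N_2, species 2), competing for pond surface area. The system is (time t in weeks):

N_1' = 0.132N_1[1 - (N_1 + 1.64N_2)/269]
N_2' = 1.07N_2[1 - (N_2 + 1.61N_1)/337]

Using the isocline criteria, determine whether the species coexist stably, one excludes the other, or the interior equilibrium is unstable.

unstable coexistence (outcome depends on initial conditions)

Compare the nullcline intercepts: K1/α12 = 269/1.64 = 164 < K2 = 337; K2/α21 = 337/1.61 = 209 < K1 = 269.
Since both are reversed, neither can invade when rare; the interior point is a saddle.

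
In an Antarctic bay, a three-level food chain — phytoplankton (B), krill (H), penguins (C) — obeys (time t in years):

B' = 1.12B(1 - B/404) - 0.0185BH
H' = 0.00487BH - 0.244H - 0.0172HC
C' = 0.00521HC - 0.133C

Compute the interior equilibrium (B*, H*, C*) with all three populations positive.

B* ≈ 234, H* ≈ 25.5, C* ≈ 52

From dC/dt = 0: 0.00521H* = 0.133, so H* = 25.5.
From dB/dt = 0: 1.12(1 - B*/404) = 0.0185·25.5, giving B* = 404·(1 - 0.422) = 234.
From dH/dt = 0: 0.00487·234 - 0.244 = 0.0172C*, so C* = 0.894/0.0172 = 52.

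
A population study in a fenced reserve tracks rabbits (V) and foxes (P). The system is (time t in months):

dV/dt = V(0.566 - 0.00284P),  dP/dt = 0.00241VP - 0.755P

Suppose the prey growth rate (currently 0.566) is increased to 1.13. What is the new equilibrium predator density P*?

P* ≈ 398

At the interior fixed point, setting dV/dt = 0 with V > 0 fixes P* = (prey growth rate)/(VP coefficient) — independent of the other coefficients.
With the change, P* = 1.13/0.00284 = 398; it rises from 199.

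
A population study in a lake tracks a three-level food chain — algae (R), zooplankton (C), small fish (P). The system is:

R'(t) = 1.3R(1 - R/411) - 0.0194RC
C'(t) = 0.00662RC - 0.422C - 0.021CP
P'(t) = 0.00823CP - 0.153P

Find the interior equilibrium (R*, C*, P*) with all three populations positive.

From dP/dt = 0: 0.00823C* = 0.153, so C* = 18.6.
From dR/dt = 0: 1.3(1 - R*/411) = 0.0194·18.6, giving R* = 411·(1 - 0.277) = 297.
From dC/dt = 0: 0.00662·297 - 0.422 = 0.021P*, so P* = 1.54/0.021 = 73.5.

R* ≈ 297, C* ≈ 18.6, P* ≈ 73.5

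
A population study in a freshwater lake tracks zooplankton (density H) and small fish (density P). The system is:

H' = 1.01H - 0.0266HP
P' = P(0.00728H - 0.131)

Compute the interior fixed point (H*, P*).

H* ≈ 18, P* ≈ 38

Set dP/dt = 0 with P > 0: 0.00728H - 0.131 = 0, so H* = 0.131/0.00728 = 18.
Set dH/dt = 0 with H > 0: 1.01 - 0.0266P = 0, so P* = 1.01/0.0266 = 38.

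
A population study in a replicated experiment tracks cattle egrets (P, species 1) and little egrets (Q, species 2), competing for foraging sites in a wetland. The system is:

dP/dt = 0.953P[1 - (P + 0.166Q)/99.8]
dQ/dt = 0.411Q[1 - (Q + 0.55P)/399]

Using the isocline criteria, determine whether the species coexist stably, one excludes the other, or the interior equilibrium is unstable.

stable coexistence

Compare the nullcline intercepts: K1/α12 = 99.8/0.166 = 601 > K2 = 399; K2/α21 = 399/0.55 = 725 > K1 = 99.8.
Since both inequalities hold, each species can invade when rare, so the interior equilibrium is stable.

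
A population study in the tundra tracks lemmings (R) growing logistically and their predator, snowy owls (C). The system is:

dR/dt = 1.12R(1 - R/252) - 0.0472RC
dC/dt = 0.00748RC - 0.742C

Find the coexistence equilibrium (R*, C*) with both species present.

R* ≈ 99.2, C* ≈ 14.4

From dC/dt = 0 with C > 0: 0.00748R* = 0.742, so R* = 99.2.
Substitute into dR/dt = 0: 1.12(1 - 99.2/252) = 0.0472C*.
The bracket is 0.606, giving C* = 0.679/0.0472 = 14.4.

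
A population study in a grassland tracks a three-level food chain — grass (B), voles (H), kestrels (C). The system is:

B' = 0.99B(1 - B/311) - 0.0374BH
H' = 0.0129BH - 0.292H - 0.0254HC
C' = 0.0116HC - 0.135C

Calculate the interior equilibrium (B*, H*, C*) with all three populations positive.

B* ≈ 174, H* ≈ 11.6, C* ≈ 77

From dC/dt = 0: 0.0116H* = 0.135, so H* = 11.6.
From dB/dt = 0: 0.99(1 - B*/311) = 0.0374·11.6, giving B* = 311·(1 - 0.44) = 174.
From dH/dt = 0: 0.0129·174 - 0.292 = 0.0254C*, so C* = 1.96/0.0254 = 77.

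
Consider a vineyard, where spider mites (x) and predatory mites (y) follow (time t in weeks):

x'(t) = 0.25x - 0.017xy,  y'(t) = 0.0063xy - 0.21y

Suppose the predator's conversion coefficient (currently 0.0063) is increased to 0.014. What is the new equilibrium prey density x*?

x* ≈ 15

At the interior fixed point, setting dy/dt = 0 with y > 0 fixes x* = (predator death rate)/(xy coefficient) — independent of the other coefficients.
With the change, x* = 0.21/0.014 = 15; it falls from 33.3.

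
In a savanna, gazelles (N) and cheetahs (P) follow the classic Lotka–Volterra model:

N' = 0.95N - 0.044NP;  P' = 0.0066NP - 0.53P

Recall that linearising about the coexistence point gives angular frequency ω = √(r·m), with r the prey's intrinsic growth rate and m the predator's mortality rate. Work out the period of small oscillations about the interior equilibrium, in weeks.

Here r = 0.95 and m = 0.53, so r·m = 0.503.
ω = √0.503 = 0.71 per week, hence T = 2π/ω ≈ 8.85 weeks.

T ≈ 8.85 weeks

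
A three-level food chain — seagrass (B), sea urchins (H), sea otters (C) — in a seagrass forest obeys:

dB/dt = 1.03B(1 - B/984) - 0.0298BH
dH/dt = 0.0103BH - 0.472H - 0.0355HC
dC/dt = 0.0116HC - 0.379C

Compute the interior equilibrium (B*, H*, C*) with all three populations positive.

B* ≈ 53.8, H* ≈ 32.7, C* ≈ 2.33

From dC/dt = 0: 0.0116H* = 0.379, so H* = 32.7.
From dB/dt = 0: 1.03(1 - B*/984) = 0.0298·32.7, giving B* = 984·(1 - 0.945) = 53.8.
From dH/dt = 0: 0.0103·53.8 - 0.472 = 0.0355C*, so C* = 0.0826/0.0355 = 2.33.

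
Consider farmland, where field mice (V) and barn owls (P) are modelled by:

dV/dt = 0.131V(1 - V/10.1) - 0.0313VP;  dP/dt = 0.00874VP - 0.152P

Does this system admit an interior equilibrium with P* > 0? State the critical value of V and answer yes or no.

The predator equation gives dP/dt > 0 only when V > 0.152/0.00874 = 17.4.
Without the predator, V → K = 10.1. Since 10.1 < 17.4, the predator cannot invade.

Threshold V = 17.4; K < 17.4, so no, the predator goes extinct.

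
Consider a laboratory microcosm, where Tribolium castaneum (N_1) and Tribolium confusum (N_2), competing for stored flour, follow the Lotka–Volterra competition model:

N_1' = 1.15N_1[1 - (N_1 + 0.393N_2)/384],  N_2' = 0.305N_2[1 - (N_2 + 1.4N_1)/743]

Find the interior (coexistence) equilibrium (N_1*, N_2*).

N_1* ≈ 205, N_2* ≈ 457

Setting both brackets to zero gives the nullclines N_1 + 0.393N_2 = 384 and 1.4N_1 + N_2 = 743.
Substituting N_2 = 743 - 1.4N_1 into the first: N_1(1 - 0.393·1.4) = 384 - 0.393·743.
So N_1* = 92/0.45 = 205, and then N_2* = 743 - 1.4·205 = 457.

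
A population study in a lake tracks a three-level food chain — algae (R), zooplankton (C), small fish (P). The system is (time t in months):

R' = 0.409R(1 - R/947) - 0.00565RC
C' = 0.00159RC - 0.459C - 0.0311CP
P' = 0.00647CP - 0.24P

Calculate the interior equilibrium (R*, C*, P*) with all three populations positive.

From dP/dt = 0: 0.00647C* = 0.24, so C* = 37.1.
From dR/dt = 0: 0.409(1 - R*/947) = 0.00565·37.1, giving R* = 947·(1 - 0.512) = 462.
From dC/dt = 0: 0.00159·462 - 0.459 = 0.0311P*, so P* = 0.275/0.0311 = 8.85.

R* ≈ 462, C* ≈ 37.1, P* ≈ 8.85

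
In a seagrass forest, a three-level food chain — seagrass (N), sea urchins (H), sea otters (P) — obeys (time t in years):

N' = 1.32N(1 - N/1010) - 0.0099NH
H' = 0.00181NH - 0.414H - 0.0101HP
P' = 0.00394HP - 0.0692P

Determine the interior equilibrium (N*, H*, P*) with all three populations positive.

N* ≈ 877, H* ≈ 17.6, P* ≈ 116

From dP/dt = 0: 0.00394H* = 0.0692, so H* = 17.6.
From dN/dt = 0: 1.32(1 - N*/1010) = 0.0099·17.6, giving N* = 1010·(1 - 0.132) = 877.
From dH/dt = 0: 0.00181·877 - 0.414 = 0.0101P*, so P* = 1.17/0.0101 = 116.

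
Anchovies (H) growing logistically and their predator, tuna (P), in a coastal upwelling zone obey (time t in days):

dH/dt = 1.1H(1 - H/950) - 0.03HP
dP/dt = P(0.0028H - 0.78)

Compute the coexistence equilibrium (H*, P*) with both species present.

H* ≈ 279, P* ≈ 25.9

From dP/dt = 0 with P > 0: 0.0028H* = 0.78, so H* = 279.
Substitute into dH/dt = 0: 1.1(1 - 279/950) = 0.03P*.
The bracket is 0.707, giving P* = 0.777/0.03 = 25.9.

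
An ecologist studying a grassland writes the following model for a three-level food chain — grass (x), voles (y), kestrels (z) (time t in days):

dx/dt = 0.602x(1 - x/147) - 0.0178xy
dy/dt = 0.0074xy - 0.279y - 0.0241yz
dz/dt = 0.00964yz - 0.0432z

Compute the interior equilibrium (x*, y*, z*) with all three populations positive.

x* ≈ 128, y* ≈ 4.48, z* ≈ 27.6

From dz/dt = 0: 0.00964y* = 0.0432, so y* = 4.48.
From dx/dt = 0: 0.602(1 - x*/147) = 0.0178·4.48, giving x* = 147·(1 - 0.133) = 128.
From dy/dt = 0: 0.0074·128 - 0.279 = 0.0241z*, so z* = 0.665/0.0241 = 27.6.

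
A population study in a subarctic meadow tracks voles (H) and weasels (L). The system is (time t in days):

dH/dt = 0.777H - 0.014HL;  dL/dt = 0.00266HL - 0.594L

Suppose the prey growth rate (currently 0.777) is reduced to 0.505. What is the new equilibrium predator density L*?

L* ≈ 36.1

At the interior fixed point, setting dH/dt = 0 with H > 0 fixes L* = (prey growth rate)/(HL coefficient) — independent of the other coefficients.
With the change, L* = 0.505/0.014 = 36.1; it falls from 55.5.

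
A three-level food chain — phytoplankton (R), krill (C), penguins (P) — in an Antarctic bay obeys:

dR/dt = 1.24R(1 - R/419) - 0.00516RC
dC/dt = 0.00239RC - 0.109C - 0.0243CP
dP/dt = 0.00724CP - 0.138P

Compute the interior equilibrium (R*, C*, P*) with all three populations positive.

From dP/dt = 0: 0.00724C* = 0.138, so C* = 19.1.
From dR/dt = 0: 1.24(1 - R*/419) = 0.00516·19.1, giving R* = 419·(1 - 0.0793) = 386.
From dC/dt = 0: 0.00239·386 - 0.109 = 0.0243P*, so P* = 0.813/0.0243 = 33.5.

R* ≈ 386, C* ≈ 19.1, P* ≈ 33.5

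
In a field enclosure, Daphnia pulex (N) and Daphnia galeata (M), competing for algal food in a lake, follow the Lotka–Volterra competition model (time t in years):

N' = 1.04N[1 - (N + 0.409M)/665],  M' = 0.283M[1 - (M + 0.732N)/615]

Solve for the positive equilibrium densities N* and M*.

Setting both brackets to zero gives the nullclines N + 0.409M = 665 and 0.732N + M = 615.
Substituting M = 615 - 0.732N into the first: N(1 - 0.409·0.732) = 665 - 0.409·615.
So N* = 413/0.701 = 590, and then M* = 615 - 0.732·590 = 183.

N* ≈ 590, M* ≈ 183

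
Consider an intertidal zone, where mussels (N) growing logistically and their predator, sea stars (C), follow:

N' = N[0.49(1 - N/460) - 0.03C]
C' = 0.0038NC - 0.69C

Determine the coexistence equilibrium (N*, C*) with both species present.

N* ≈ 182, C* ≈ 9.89

From dC/dt = 0 with C > 0: 0.0038N* = 0.69, so N* = 182.
Substitute into dN/dt = 0: 0.49(1 - 182/460) = 0.03C*.
The bracket is 0.605, giving C* = 0.297/0.03 = 9.89.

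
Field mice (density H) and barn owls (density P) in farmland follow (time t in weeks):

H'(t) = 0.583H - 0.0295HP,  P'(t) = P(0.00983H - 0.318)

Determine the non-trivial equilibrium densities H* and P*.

H* ≈ 32.3, P* ≈ 19.8

Set dP/dt = 0 with P > 0: 0.00983H - 0.318 = 0, so H* = 0.318/0.00983 = 32.3.
Set dH/dt = 0 with H > 0: 0.583 - 0.0295P = 0, so P* = 0.583/0.0295 = 19.8.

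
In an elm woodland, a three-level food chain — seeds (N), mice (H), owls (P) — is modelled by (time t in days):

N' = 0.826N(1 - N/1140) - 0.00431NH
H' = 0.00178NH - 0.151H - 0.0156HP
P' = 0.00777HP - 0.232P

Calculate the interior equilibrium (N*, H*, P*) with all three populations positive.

From dP/dt = 0: 0.00777H* = 0.232, so H* = 29.9.
From dN/dt = 0: 0.826(1 - N*/1140) = 0.00431·29.9, giving N* = 1140·(1 - 0.156) = 962.
From dH/dt = 0: 0.00178·962 - 0.151 = 0.0156P*, so P* = 1.56/0.0156 = 100.

N* ≈ 962, H* ≈ 29.9, P* ≈ 100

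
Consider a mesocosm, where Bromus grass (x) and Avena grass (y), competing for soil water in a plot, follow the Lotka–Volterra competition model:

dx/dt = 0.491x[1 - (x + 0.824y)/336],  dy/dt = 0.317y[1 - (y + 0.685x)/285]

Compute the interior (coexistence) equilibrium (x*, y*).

x* ≈ 232, y* ≈ 126

Setting both brackets to zero gives the nullclines x + 0.824y = 336 and 0.685x + y = 285.
Substituting y = 285 - 0.685x into the first: x(1 - 0.824·0.685) = 336 - 0.824·285.
So x* = 101/0.436 = 232, and then y* = 285 - 0.685·232 = 126.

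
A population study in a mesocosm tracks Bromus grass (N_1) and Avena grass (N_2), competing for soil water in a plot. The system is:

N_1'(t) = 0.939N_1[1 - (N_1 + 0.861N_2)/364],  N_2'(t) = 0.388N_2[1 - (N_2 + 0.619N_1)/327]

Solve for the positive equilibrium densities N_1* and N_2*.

Setting both brackets to zero gives the nullclines N_1 + 0.861N_2 = 364 and 0.619N_1 + N_2 = 327.
Substituting N_2 = 327 - 0.619N_1 into the first: N_1(1 - 0.861·0.619) = 364 - 0.861·327.
So N_1* = 82.5/0.467 = 177, and then N_2* = 327 - 0.619·177 = 218.

N_1* ≈ 177, N_2* ≈ 218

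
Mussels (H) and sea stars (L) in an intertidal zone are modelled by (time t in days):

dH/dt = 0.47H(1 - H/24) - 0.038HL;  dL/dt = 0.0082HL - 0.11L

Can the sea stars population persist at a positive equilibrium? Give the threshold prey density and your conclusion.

Threshold H = 13.4; K > 13.4, so yes, the predator persists.

The predator equation gives dL/dt > 0 only when H > 0.11/0.0082 = 13.4.
Without the predator, H → K = 24. Since 24 > 13.4, the predator can invade and persist.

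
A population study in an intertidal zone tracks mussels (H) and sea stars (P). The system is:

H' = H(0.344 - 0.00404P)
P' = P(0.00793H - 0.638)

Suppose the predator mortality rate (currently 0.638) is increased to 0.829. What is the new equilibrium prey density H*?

At the interior fixed point, setting dP/dt = 0 with P > 0 fixes H* = (predator death rate)/(HP coefficient) — independent of the other coefficients.
With the change, H* = 0.829/0.00793 = 105; it rises from 80.5.

H* ≈ 105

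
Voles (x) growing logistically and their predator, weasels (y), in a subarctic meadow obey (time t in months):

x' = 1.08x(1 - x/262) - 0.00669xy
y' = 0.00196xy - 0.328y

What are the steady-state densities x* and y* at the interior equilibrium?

From dy/dt = 0 with y > 0: 0.00196x* = 0.328, so x* = 167.
Substitute into dx/dt = 0: 1.08(1 - 167/262) = 0.00669y*.
The bracket is 0.361, giving y* = 0.39/0.00669 = 58.3.

x* ≈ 167, y* ≈ 58.3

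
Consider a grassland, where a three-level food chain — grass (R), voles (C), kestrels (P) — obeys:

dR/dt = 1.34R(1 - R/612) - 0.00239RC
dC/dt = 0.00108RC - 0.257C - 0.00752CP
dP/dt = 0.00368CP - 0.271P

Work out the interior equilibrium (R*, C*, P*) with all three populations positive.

R* ≈ 532, C* ≈ 73.6, P* ≈ 42.2

From dP/dt = 0: 0.00368C* = 0.271, so C* = 73.6.
From dR/dt = 0: 1.34(1 - R*/612) = 0.00239·73.6, giving R* = 612·(1 - 0.131) = 532.
From dC/dt = 0: 0.00108·532 - 0.257 = 0.00752P*, so P* = 0.317/0.00752 = 42.2.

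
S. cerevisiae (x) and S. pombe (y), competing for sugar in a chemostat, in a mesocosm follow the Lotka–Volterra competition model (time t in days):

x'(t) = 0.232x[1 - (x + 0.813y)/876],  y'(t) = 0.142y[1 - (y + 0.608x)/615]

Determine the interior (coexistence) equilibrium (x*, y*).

Setting both brackets to zero gives the nullclines x + 0.813y = 876 and 0.608x + y = 615.
Substituting y = 615 - 0.608x into the first: x(1 - 0.813·0.608) = 876 - 0.813·615.
So x* = 376/0.506 = 744, and then y* = 615 - 0.608·744 = 163.

x* ≈ 744, y* ≈ 163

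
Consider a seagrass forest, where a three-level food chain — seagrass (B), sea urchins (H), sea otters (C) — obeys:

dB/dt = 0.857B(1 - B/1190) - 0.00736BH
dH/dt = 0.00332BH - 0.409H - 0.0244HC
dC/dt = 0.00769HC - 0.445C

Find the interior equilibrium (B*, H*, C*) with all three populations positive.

From dC/dt = 0: 0.00769H* = 0.445, so H* = 57.9.
From dB/dt = 0: 0.857(1 - B*/1190) = 0.00736·57.9, giving B* = 1190·(1 - 0.497) = 599.
From dH/dt = 0: 0.00332·599 - 0.409 = 0.0244C*, so C* = 1.58/0.0244 = 64.7.

B* ≈ 599, H* ≈ 57.9, C* ≈ 64.7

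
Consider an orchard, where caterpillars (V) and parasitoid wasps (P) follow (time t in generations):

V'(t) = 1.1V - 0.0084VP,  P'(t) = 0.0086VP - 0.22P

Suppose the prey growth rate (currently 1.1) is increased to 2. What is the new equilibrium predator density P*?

At the interior fixed point, setting dV/dt = 0 with V > 0 fixes P* = (prey growth rate)/(VP coefficient) — independent of the other coefficients.
With the change, P* = 2/0.0084 = 238; it rises from 131.

P* ≈ 238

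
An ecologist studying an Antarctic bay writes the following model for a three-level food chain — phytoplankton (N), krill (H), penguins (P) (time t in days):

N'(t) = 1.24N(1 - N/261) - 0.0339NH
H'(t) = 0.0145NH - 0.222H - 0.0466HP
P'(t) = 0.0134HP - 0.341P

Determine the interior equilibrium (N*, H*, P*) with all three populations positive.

N* ≈ 79.4, H* ≈ 25.4, P* ≈ 19.9

From dP/dt = 0: 0.0134H* = 0.341, so H* = 25.4.
From dN/dt = 0: 1.24(1 - N*/261) = 0.0339·25.4, giving N* = 261·(1 - 0.696) = 79.4.
From dH/dt = 0: 0.0145·79.4 - 0.222 = 0.0466P*, so P* = 0.93/0.0466 = 19.9.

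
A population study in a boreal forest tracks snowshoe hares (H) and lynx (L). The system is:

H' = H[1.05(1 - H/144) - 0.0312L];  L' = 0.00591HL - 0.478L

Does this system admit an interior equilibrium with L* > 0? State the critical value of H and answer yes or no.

The predator equation gives dL/dt > 0 only when H > 0.478/0.00591 = 80.9.
Without the predator, H → K = 144. Since 144 > 80.9, the predator can invade and persist.

Threshold H = 80.9; K > 80.9, so yes, the predator persists.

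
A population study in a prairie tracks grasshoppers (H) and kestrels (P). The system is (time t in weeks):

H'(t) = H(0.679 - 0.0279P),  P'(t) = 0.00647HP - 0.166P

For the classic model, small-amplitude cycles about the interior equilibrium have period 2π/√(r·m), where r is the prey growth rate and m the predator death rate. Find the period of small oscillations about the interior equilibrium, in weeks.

Here r = 0.679 and m = 0.166, so r·m = 0.113.
ω = √0.113 = 0.336 per week, hence T = 2π/ω ≈ 18.7 weeks.

T ≈ 18.7 weeks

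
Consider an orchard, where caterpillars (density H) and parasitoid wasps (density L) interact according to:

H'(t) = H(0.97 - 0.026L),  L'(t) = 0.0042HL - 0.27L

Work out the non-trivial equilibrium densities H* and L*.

Set dL/dt = 0 with L > 0: 0.0042H - 0.27 = 0, so H* = 0.27/0.0042 = 64.3.
Set dH/dt = 0 with H > 0: 0.97 - 0.026L = 0, so L* = 0.97/0.026 = 37.3.

H* ≈ 64.3, L* ≈ 37.3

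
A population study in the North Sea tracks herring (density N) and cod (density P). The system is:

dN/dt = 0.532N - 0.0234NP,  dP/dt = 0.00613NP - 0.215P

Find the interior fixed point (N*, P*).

Set dP/dt = 0 with P > 0: 0.00613N - 0.215 = 0, so N* = 0.215/0.00613 = 35.1.
Set dN/dt = 0 with N > 0: 0.532 - 0.0234P = 0, so P* = 0.532/0.0234 = 22.7.

N* ≈ 35.1, P* ≈ 22.7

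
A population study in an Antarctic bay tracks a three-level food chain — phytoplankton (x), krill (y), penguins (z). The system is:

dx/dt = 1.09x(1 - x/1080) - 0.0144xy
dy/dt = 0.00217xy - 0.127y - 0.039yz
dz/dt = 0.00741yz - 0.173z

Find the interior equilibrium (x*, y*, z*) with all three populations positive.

From dz/dt = 0: 0.00741y* = 0.173, so y* = 23.3.
From dx/dt = 0: 1.09(1 - x*/1080) = 0.0144·23.3, giving x* = 1080·(1 - 0.308) = 747.
From dy/dt = 0: 0.00217·747 - 0.127 = 0.039z*, so z* = 1.49/0.039 = 38.3.

x* ≈ 747, y* ≈ 23.3, z* ≈ 38.3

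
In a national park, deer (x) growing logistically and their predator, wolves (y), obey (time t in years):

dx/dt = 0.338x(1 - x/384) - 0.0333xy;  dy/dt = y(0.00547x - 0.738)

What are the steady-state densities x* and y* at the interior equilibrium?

x* ≈ 135, y* ≈ 6.58

From dy/dt = 0 with y > 0: 0.00547x* = 0.738, so x* = 135.
Substitute into dx/dt = 0: 0.338(1 - 135/384) = 0.0333y*.
The bracket is 0.649, giving y* = 0.219/0.0333 = 6.58.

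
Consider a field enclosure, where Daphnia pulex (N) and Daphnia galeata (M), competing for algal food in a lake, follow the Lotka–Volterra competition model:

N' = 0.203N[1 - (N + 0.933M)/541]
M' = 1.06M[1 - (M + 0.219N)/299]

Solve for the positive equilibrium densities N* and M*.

Setting both brackets to zero gives the nullclines N + 0.933M = 541 and 0.219N + M = 299.
Substituting M = 299 - 0.219N into the first: N(1 - 0.933·0.219) = 541 - 0.933·299.
So N* = 262/0.796 = 329, and then M* = 299 - 0.219·329 = 227.

N* ≈ 329, M* ≈ 227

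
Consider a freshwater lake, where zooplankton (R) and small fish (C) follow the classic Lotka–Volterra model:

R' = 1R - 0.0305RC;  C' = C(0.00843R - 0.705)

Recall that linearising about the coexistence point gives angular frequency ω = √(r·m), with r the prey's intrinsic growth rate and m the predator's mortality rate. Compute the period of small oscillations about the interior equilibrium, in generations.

T ≈ 7.48 generations

Here r = 1 and m = 0.705, so r·m = 0.705.
ω = √0.705 = 0.84 per generation, hence T = 2π/ω ≈ 7.48 generations.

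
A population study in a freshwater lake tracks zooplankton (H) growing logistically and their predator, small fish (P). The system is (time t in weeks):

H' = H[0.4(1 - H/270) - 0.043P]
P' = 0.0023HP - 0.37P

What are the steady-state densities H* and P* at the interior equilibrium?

From dP/dt = 0 with P > 0: 0.0023H* = 0.37, so H* = 161.
Substitute into dH/dt = 0: 0.4(1 - 161/270) = 0.043P*.
The bracket is 0.404, giving P* = 0.162/0.043 = 3.76.

H* ≈ 161, P* ≈ 3.76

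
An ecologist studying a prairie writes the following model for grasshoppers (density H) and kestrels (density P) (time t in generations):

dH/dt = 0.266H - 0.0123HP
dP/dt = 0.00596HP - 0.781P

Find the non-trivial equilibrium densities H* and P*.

Set dP/dt = 0 with P > 0: 0.00596H - 0.781 = 0, so H* = 0.781/0.00596 = 131.
Set dH/dt = 0 with H > 0: 0.266 - 0.0123P = 0, so P* = 0.266/0.0123 = 21.6.

H* ≈ 131, P* ≈ 21.6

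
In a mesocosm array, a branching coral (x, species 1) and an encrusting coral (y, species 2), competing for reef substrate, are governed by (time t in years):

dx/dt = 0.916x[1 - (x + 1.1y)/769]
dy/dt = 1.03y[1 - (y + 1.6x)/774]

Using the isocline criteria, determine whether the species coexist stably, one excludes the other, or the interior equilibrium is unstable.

unstable coexistence (outcome depends on initial conditions)

Compare the nullcline intercepts: K1/α12 = 769/1.1 = 699 < K2 = 774; K2/α21 = 774/1.6 = 484 < K1 = 769.
Since both are reversed, neither can invade when rare; the interior point is a saddle.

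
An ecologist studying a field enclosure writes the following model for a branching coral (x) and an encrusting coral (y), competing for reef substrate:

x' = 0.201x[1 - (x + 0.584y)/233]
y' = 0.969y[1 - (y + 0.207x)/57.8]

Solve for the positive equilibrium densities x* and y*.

Setting both brackets to zero gives the nullclines x + 0.584y = 233 and 0.207x + y = 57.8.
Substituting y = 57.8 - 0.207x into the first: x(1 - 0.584·0.207) = 233 - 0.584·57.8.
So x* = 199/0.879 = 227, and then y* = 57.8 - 0.207·227 = 10.9.

x* ≈ 227, y* ≈ 10.9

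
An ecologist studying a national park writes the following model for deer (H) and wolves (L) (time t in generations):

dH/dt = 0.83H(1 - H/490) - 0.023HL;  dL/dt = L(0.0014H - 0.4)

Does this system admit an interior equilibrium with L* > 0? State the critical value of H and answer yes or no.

The predator equation gives dL/dt > 0 only when H > 0.4/0.0014 = 286.
Without the predator, H → K = 490. Since 490 > 286, the predator can invade and persist.

Threshold H = 286; K > 286, so yes, the predator persists.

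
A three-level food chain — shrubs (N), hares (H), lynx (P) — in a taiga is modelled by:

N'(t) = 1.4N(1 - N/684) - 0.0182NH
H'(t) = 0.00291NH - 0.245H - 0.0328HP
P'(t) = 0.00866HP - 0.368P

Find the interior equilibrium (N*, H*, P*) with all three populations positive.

From dP/dt = 0: 0.00866H* = 0.368, so H* = 42.5.
From dN/dt = 0: 1.4(1 - N*/684) = 0.0182·42.5, giving N* = 684·(1 - 0.552) = 306.
From dH/dt = 0: 0.00291·306 - 0.245 = 0.0328P*, so P* = 0.646/0.0328 = 19.7.

N* ≈ 306, H* ≈ 42.5, P* ≈ 19.7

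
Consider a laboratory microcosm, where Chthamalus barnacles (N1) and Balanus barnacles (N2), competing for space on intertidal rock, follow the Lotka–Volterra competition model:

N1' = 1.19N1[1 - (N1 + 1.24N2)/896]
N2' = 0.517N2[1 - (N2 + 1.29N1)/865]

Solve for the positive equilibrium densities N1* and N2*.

Setting both brackets to zero gives the nullclines N1 + 1.24N2 = 896 and 1.29N1 + N2 = 865.
Substituting N2 = 865 - 1.29N1 into the first: N1(1 - 1.24·1.29) = 896 - 1.24·865.
So N1* = -177/-0.6 = 295, and then N2* = 865 - 1.29·295 = 485.

N1* ≈ 295, N2* ≈ 485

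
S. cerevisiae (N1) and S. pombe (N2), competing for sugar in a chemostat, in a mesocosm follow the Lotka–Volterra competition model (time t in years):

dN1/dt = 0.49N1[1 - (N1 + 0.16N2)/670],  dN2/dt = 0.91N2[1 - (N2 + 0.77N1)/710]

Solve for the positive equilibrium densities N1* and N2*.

N1* ≈ 635, N2* ≈ 221

Setting both brackets to zero gives the nullclines N1 + 0.16N2 = 670 and 0.77N1 + N2 = 710.
Substituting N2 = 710 - 0.77N1 into the first: N1(1 - 0.16·0.77) = 670 - 0.16·710.
So N1* = 556/0.877 = 635, and then N2* = 710 - 0.77·635 = 221.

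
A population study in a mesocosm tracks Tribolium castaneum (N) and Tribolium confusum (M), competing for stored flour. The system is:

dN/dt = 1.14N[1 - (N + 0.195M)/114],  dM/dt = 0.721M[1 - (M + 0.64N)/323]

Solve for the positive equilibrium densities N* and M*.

Setting both brackets to zero gives the nullclines N + 0.195M = 114 and 0.64N + M = 323.
Substituting M = 323 - 0.64N into the first: N(1 - 0.195·0.64) = 114 - 0.195·323.
So N* = 51/0.875 = 58.3, and then M* = 323 - 0.64·58.3 = 286.

N* ≈ 58.3, M* ≈ 286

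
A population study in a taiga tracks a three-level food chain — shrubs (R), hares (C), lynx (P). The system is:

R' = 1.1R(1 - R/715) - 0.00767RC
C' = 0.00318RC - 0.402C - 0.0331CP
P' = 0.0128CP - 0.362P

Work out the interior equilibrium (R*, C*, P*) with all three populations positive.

From dP/dt = 0: 0.0128C* = 0.362, so C* = 28.3.
From dR/dt = 0: 1.1(1 - R*/715) = 0.00767·28.3, giving R* = 715·(1 - 0.197) = 574.
From dC/dt = 0: 0.00318·574 - 0.402 = 0.0331P*, so P* = 1.42/0.0331 = 43.

R* ≈ 574, C* ≈ 28.3, P* ≈ 43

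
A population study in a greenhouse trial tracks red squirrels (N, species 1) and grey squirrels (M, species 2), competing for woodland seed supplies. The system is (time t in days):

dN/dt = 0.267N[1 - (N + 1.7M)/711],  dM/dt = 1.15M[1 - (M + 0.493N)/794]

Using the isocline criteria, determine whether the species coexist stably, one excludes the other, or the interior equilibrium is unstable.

Compare the nullcline intercepts: K1/α12 = 711/1.7 = 418 < K2 = 794; K2/α21 = 794/0.493 = 1610 > K1 = 711.
Since the inequalities point opposite ways, species 2 can invade but species 1 cannot.

species 2 excludes species 1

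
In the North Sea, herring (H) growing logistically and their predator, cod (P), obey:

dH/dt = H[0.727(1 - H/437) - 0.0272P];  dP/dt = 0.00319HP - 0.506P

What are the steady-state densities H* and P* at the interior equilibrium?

H* ≈ 159, P* ≈ 17

From dP/dt = 0 with P > 0: 0.00319H* = 0.506, so H* = 159.
Substitute into dH/dt = 0: 0.727(1 - 159/437) = 0.0272P*.
The bracket is 0.637, giving P* = 0.463/0.0272 = 17.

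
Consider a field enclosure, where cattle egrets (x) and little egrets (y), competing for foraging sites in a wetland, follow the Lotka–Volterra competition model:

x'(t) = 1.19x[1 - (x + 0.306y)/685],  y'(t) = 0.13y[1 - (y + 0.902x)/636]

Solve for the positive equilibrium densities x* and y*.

Setting both brackets to zero gives the nullclines x + 0.306y = 685 and 0.902x + y = 636.
Substituting y = 636 - 0.902x into the first: x(1 - 0.306·0.902) = 685 - 0.306·636.
So x* = 490/0.724 = 677, and then y* = 636 - 0.902·677 = 25.

x* ≈ 677, y* ≈ 25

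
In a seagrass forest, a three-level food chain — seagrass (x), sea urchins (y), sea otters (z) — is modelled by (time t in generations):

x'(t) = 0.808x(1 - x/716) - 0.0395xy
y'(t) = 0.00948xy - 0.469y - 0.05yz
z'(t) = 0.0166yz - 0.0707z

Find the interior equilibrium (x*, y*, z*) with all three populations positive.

x* ≈ 567, y* ≈ 4.26, z* ≈ 98.1

From dz/dt = 0: 0.0166y* = 0.0707, so y* = 4.26.
From dx/dt = 0: 0.808(1 - x*/716) = 0.0395·4.26, giving x* = 716·(1 - 0.208) = 567.
From dy/dt = 0: 0.00948·567 - 0.469 = 0.05z*, so z* = 4.91/0.05 = 98.1.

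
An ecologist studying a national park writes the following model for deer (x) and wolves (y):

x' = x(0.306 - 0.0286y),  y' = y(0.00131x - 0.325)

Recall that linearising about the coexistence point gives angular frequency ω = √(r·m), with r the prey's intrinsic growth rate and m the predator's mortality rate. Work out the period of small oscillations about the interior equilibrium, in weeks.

Here r = 0.306 and m = 0.325, so r·m = 0.0994.
ω = √0.0994 = 0.315 per week, hence T = 2π/ω ≈ 19.9 weeks.

T ≈ 19.9 weeks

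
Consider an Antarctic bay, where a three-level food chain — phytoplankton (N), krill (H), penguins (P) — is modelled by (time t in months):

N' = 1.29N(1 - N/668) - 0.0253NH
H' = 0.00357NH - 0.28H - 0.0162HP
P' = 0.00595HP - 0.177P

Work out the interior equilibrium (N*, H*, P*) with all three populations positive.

From dP/dt = 0: 0.00595H* = 0.177, so H* = 29.7.
From dN/dt = 0: 1.29(1 - N*/668) = 0.0253·29.7, giving N* = 668·(1 - 0.583) = 278.
From dH/dt = 0: 0.00357·278 - 0.28 = 0.0162P*, so P* = 0.713/0.0162 = 44.

N* ≈ 278, H* ≈ 29.7, P* ≈ 44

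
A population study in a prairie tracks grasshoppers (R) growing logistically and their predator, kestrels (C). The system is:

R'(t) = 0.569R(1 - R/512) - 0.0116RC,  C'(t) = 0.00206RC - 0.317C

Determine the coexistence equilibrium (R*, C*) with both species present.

R* ≈ 154, C* ≈ 34.3

From dC/dt = 0 with C > 0: 0.00206R* = 0.317, so R* = 154.
Substitute into dR/dt = 0: 0.569(1 - 154/512) = 0.0116C*.
The bracket is 0.699, giving C* = 0.398/0.0116 = 34.3.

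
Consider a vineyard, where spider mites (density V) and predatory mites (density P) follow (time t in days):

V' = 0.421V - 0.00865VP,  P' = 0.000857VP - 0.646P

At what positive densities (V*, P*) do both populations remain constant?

Set dP/dt = 0 with P > 0: 0.000857V - 0.646 = 0, so V* = 0.646/0.000857 = 754.
Set dV/dt = 0 with V > 0: 0.421 - 0.00865P = 0, so P* = 0.421/0.00865 = 48.7.

V* ≈ 754, P* ≈ 48.7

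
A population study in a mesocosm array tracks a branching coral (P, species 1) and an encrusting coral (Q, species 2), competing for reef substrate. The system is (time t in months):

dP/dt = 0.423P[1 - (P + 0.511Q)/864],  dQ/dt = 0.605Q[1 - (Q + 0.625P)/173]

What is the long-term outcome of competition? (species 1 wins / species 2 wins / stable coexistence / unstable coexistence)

Compare the nullcline intercepts: K1/α12 = 864/0.511 = 1690 > K2 = 173; K2/α21 = 173/0.625 = 277 < K1 = 864.
Since the inequalities point opposite ways, species 1 can invade but species 2 cannot.

species 1 excludes species 2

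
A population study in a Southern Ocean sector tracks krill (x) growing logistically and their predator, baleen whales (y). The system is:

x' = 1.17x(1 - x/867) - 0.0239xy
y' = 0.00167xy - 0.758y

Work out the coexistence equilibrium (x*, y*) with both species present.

From dy/dt = 0 with y > 0: 0.00167x* = 0.758, so x* = 454.
Substitute into dx/dt = 0: 1.17(1 - 454/867) = 0.0239y*.
The bracket is 0.476, giving y* = 0.557/0.0239 = 23.3.

x* ≈ 454, y* ≈ 23.3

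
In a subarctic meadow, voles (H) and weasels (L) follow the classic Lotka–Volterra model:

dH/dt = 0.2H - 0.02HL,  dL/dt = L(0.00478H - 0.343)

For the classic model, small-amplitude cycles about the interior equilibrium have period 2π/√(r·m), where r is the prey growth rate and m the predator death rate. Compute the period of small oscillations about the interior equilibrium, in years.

T ≈ 24 years

Here r = 0.2 and m = 0.343, so r·m = 0.0686.
ω = √0.0686 = 0.262 per year, hence T = 2π/ω ≈ 24 years.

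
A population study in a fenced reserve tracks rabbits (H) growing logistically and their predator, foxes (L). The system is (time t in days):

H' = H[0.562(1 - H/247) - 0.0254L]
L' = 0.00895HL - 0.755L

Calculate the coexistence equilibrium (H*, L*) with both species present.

From dL/dt = 0 with L > 0: 0.00895H* = 0.755, so H* = 84.4.
Substitute into dH/dt = 0: 0.562(1 - 84.4/247) = 0.0254L*.
The bracket is 0.658, giving L* = 0.37/0.0254 = 14.6.

H* ≈ 84.4, L* ≈ 14.6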